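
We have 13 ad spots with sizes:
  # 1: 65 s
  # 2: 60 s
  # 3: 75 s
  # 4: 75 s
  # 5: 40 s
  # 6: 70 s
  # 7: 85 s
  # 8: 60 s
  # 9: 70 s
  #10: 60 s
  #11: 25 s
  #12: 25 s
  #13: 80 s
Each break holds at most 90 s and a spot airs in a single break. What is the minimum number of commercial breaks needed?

Total = 85 + 80 + 75 + 75 + 70 + 70 + 65 + 60 + 60 + 60 + 40 + 25 + 25 = 790 s.
Lower bound: ⌈790/90⌉ = 9 commercial breaks.
Also, 10 ad spots each exceed 45 s, and no two of those can share a break, so at least 10 commercial breaks are needed.
A packing using 11 commercial breaks:
  break 1: 85 = 85
  break 2: 80 = 80
  break 3: 75 = 75
  break 4: 75 = 75
  break 5: 70 = 70
  break 6: 70 = 70
  break 7: 65 + 25 = 90
  break 8: 60 + 25 = 85
  break 9: 60 = 60
  break 10: 60 = 60
  break 11: 40 = 40
No arrangement into 10 commercial breaks stays within capacity, so 11 is optimal.

11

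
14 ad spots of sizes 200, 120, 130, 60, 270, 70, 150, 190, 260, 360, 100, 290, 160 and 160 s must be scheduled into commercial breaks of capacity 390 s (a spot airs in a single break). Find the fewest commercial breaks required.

7

Total = 360 + 290 + 270 + 260 + 200 + 190 + 160 + 160 + 150 + 130 + 120 + 100 + 70 + 60 = 2520 s.
Lower bound: ⌈2520/390⌉ = 7 commercial breaks.
A packing using 7 commercial breaks:
  break 1: 360 = 360
  break 2: 290 + 100 = 390
  break 3: 270 + 120 = 390
  break 4: 260 + 130 = 390
  break 5: 200 + 190 = 390
  break 6: 160 + 160 + 70 = 390
  break 7: 150 + 60 = 210
This matches the lower bound, so 7 is optimal.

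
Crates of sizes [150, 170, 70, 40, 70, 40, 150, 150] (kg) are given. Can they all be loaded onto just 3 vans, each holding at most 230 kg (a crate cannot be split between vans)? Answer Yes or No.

No

Total = 840 kg; ⌈840/230⌉ = 4.
At least 4 vans are required, but only 3 are allowed.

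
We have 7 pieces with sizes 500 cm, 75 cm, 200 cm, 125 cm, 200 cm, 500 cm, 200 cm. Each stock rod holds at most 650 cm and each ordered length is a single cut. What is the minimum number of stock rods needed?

Total = 500 + 500 + 200 + 200 + 200 + 125 + 75 = 1800 cm.
Lower bound: ⌈1800/650⌉ = 3 stock rods.
A packing using 3 stock rods:
  stock rod 1: 500 + 125 = 625
  stock rod 2: 500 + 75 = 575
  stock rod 3: 200 + 200 + 200 = 600
This matches the lower bound, so 3 is optimal.

3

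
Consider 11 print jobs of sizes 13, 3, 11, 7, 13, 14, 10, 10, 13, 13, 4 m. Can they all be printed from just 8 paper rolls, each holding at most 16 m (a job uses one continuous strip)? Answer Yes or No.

No

Total = 111 m; ⌈111/16⌉ = 7.
8 print jobs each exceed half the capacity and cannot share a roll, forcing at least 8 paper rolls.
The bound of 8 does not rule out 8, but exhaustive search shows no assignment into 8 paper rolls of capacity 16 m exists — the minimum is 9.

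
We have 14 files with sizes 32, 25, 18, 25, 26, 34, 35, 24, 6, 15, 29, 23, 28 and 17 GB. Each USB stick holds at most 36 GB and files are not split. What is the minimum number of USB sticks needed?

Total = 35 + 34 + 32 + 29 + 28 + 26 + 25 + 25 + 24 + 23 + 18 + 17 + 15 + 6 = 337 GB.
Lower bound: ⌈337/36⌉ = 10 USB sticks.
A packing using 12 USB sticks:
  USB stick 1: 35 = 35
  USB stick 2: 34 = 34
  USB stick 3: 32 = 32
  USB stick 4: 29 + 6 = 35
  USB stick 5: 28 = 28
  USB stick 6: 26 = 26
  USB stick 7: 25 = 25
  USB stick 8: 25 = 25
  USB stick 9: 24 = 24
  USB stick 10: 23 = 23
  USB stick 11: 18 + 17 = 35
  USB stick 12: 15 = 15
No arrangement into 11 USB sticks stays within capacity, so 12 is optimal.

12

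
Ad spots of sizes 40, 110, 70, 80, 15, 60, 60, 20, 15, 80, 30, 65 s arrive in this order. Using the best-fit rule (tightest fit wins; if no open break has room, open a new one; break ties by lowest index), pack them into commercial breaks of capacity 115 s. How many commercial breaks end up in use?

  40 → break 1 (new)  [load 40/115]
  110 → break 2 (new)  [load 110/115]
  70 → break 1  [load 110/115]
  80 → break 3 (new)  [load 80/115]
  15 → break 3  [load 95/115]
  60 → break 4 (new)  [load 60/115]
  60 → break 5 (new)  [load 60/115]
  20 → break 3  [load 115/115]
  15 → break 4  [load 75/115]
  80 → break 6 (new)  [load 80/115]
  30 → break 6  [load 110/115]
  65 → break 7 (new)  [load 65/115]
7 commercial breaks opened.

7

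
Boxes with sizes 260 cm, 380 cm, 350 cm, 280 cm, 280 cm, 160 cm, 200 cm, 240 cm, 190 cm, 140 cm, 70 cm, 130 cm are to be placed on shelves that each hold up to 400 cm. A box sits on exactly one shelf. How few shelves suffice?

Total = 380 + 350 + 280 + 280 + 260 + 240 + 200 + 190 + 160 + 140 + 130 + 70 = 2680 cm.
Lower bound: ⌈2680/400⌉ = 7 shelves.
A packing using 8 shelves:
  shelf 1: 380 = 380
  shelf 2: 350 = 350
  shelf 3: 280 + 70 = 350
  shelf 4: 280 = 280
  shelf 5: 260 + 140 = 400
  shelf 6: 240 + 160 = 400
  shelf 7: 200 + 190 = 390
  shelf 8: 130 = 130
No arrangement into 7 shelves stays within capacity, so 8 is optimal.

8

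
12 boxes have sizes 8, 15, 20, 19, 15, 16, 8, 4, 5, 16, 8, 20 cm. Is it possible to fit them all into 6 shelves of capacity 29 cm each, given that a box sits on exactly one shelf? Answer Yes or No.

No

Total = 154 cm; ⌈154/29⌉ = 6.
7 boxes each exceed half the capacity and cannot share a shelf, forcing at least 7 shelves.
At least 7 shelves are required, but only 6 are allowed.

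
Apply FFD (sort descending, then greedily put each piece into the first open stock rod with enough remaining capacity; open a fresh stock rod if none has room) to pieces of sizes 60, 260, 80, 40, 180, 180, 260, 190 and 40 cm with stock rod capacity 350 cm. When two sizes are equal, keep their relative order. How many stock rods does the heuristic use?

5

Sorted descending: 260, 260, 190, 180, 180, 80, 60, 40, 40.
  260 → stock rod 1 (new)  [load 260/350]
  260 → stock rod 2 (new)  [load 260/350]
  190 → stock rod 3 (new)  [load 190/350]
  180 → stock rod 4 (new)  [load 180/350]
  180 → stock rod 5 (new)  [load 180/350]
  80 → stock rod 1  [load 340/350]
  60 → stock rod 2  [load 320/350]
  40 → stock rod 3  [load 230/350]
  40 → stock rod 3  [load 270/350]
5 stock rods opened.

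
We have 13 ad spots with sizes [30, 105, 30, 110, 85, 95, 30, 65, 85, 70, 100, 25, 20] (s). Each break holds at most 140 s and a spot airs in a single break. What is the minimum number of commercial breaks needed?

7

Total = 110 + 105 + 100 + 95 + 85 + 85 + 70 + 65 + 30 + 30 + 30 + 25 + 20 = 850 s.
Lower bound: ⌈850/140⌉ = 7 commercial breaks.
A packing using 7 commercial breaks:
  break 1: 110 + 30 = 140
  break 2: 105 + 30 = 135
  break 3: 100 + 30 = 130
  break 4: 95 + 25 + 20 = 140
  break 5: 85 = 85
  break 6: 85 = 85
  break 7: 70 + 65 = 135
This matches the lower bound, so 7 is optimal.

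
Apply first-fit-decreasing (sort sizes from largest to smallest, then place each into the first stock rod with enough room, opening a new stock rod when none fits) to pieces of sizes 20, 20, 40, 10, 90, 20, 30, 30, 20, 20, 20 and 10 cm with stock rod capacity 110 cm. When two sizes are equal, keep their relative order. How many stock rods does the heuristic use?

3

Sorted descending: 90, 40, 30, 30, 20, 20, 20, 20, 20, 20, 10, 10.
  90 → stock rod 1 (new)  [load 90/110]
  40 → stock rod 2 (new)  [load 40/110]
  30 → stock rod 2  [load 70/110]
  30 → stock rod 2  [load 100/110]
  20 → stock rod 1  [load 110/110]
  20 → stock rod 3 (new)  [load 20/110]
  20 → stock rod 3  [load 40/110]
  20 → stock rod 3  [load 60/110]
  20 → stock rod 3  [load 80/110]
  20 → stock rod 3  [load 100/110]
  10 → stock rod 2  [load 110/110]
  10 → stock rod 3  [load 110/110]
3 stock rods opened.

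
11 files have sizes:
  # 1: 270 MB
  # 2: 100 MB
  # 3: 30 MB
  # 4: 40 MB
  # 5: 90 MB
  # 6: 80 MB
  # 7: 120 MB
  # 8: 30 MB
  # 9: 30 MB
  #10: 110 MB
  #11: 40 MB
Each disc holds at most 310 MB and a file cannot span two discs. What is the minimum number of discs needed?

Total = 270 + 120 + 110 + 100 + 90 + 80 + 40 + 40 + 30 + 30 + 30 = 940 MB.
Lower bound: ⌈940/310⌉ = 4 discs.
A packing using 4 discs:
  disc 1: 270 + 40 = 310
  disc 2: 120 + 110 + 80 = 310
  disc 3: 100 + 90 + 40 + 30 + 30 = 290
  disc 4: 30 = 30
This matches the lower bound, so 4 is optimal.

4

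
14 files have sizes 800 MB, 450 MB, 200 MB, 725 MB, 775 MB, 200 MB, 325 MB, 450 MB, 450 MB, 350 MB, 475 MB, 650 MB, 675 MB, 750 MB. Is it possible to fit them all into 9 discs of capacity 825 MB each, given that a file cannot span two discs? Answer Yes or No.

Total = 7275 MB; ⌈7275/825⌉ = 9.
10 files each exceed half the capacity and cannot share a disc, forcing at least 10 discs.
At least 10 discs are required, but only 9 are allowed.

No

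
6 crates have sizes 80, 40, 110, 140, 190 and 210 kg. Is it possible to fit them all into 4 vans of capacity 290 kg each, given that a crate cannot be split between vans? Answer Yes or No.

A valid assignment using 3 vans:
  van 1: 210 + 80 = 290
  van 2: 190 + 40 = 230
  van 3: 140 + 110 = 250
That uses only 3 ≤ 4, so 4 vans are enough.

Yes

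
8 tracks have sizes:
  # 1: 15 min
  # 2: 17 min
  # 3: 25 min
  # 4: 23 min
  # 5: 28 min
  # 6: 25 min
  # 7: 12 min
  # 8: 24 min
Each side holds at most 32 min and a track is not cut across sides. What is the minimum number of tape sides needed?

Total = 28 + 25 + 25 + 24 + 23 + 17 + 15 + 12 = 169 min.
Lower bound: ⌈169/32⌉ = 6 tape sides.
A packing using 7 tape sides:
  side 1: 28 = 28
  side 2: 25 = 25
  side 3: 25 = 25
  side 4: 24 = 24
  side 5: 23 = 23
  side 6: 17 + 15 = 32
  side 7: 12 = 12
No arrangement into 6 tape sides stays within capacity, so 7 is optimal.

7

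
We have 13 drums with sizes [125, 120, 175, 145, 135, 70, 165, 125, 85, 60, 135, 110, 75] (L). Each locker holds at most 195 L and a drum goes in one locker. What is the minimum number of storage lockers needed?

9

Total = 175 + 165 + 145 + 135 + 135 + 125 + 125 + 120 + 110 + 85 + 75 + 70 + 60 = 1525 L.
Lower bound: ⌈1525/195⌉ = 8 storage lockers.
Also, 9 drums each exceed 195/2 L, and no two of those can share a locker, so at least 9 storage lockers are needed.
A packing using 9 storage lockers:
  locker 1: 175 = 175
  locker 2: 165 = 165
  locker 3: 145 = 145
  locker 4: 135 + 60 = 195
  locker 5: 135 = 135
  locker 6: 125 + 70 = 195
  locker 7: 125 = 125
  locker 8: 120 + 75 = 195
  locker 9: 110 + 85 = 195
This matches the lower bound, so 9 is optimal.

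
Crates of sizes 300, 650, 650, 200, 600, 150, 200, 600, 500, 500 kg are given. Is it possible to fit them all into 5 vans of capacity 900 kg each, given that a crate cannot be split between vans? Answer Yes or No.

No

Total = 4350 kg; ⌈4350/900⌉ = 5.
6 crates each exceed half the capacity and cannot share a van, forcing at least 6 vans.
At least 6 vans are required, but only 5 are allowed.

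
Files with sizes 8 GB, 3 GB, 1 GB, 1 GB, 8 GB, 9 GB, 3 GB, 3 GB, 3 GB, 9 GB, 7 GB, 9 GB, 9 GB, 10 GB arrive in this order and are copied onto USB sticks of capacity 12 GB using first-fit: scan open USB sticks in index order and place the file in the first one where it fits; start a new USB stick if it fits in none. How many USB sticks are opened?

8

  8 → USB stick 1 (new)  [load 8/12]
  3 → USB stick 1  [load 11/12]
  1 → USB stick 1  [load 12/12]
  1 → USB stick 2 (new)  [load 1/12]
  8 → USB stick 2  [load 9/12]
  9 → USB stick 3 (new)  [load 9/12]
  3 → USB stick 2  [load 12/12]
  3 → USB stick 3  [load 12/12]
  3 → USB stick 4 (new)  [load 3/12]
  9 → USB stick 4  [load 12/12]
  7 → USB stick 5 (new)  [load 7/12]
  9 → USB stick 6 (new)  [load 9/12]
  9 → USB stick 7 (new)  [load 9/12]
  10 → USB stick 8 (new)  [load 10/12]
8 USB sticks opened.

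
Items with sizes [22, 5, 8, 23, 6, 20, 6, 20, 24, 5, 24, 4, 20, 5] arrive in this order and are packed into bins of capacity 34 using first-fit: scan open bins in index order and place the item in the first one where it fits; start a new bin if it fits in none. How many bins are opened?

7

  22 → bin 1 (new)  [load 22/34]
  5 → bin 1  [load 27/34]
  8 → bin 2 (new)  [load 8/34]
  23 → bin 2  [load 31/34]
  6 → bin 1  [load 33/34]
  20 → bin 3 (new)  [load 20/34]
  6 → bin 3  [load 26/34]
  20 → bin 4 (new)  [load 20/34]
  24 → bin 5 (new)  [load 24/34]
  5 → bin 3  [load 31/34]
  24 → bin 6 (new)  [load 24/34]
  4 → bin 4  [load 24/34]
  20 → bin 7 (new)  [load 20/34]
  5 → bin 4  [load 29/34]
7 bins opened.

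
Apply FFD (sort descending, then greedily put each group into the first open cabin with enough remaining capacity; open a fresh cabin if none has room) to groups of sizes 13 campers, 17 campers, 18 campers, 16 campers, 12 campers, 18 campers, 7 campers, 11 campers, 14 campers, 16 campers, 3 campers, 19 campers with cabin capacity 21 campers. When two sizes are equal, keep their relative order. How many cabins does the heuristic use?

10

Sorted descending: 19, 18, 18, 17, 16, 16, 14, 13, 12, 11, 7, 3.
  19 → cabin 1 (new)  [load 19/21]
  18 → cabin 2 (new)  [load 18/21]
  18 → cabin 3 (new)  [load 18/21]
  17 → cabin 4 (new)  [load 17/21]
  16 → cabin 5 (new)  [load 16/21]
  16 → cabin 6 (new)  [load 16/21]
  14 → cabin 7 (new)  [load 14/21]
  13 → cabin 8 (new)  [load 13/21]
  12 → cabin 9 (new)  [load 12/21]
  11 → cabin 10 (new)  [load 11/21]
  7 → cabin 7  [load 21/21]
  3 → cabin 2  [load 21/21]
10 cabins opened.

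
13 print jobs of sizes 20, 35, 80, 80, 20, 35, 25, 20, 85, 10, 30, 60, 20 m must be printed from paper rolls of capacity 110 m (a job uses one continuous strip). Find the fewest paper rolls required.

5

Total = 85 + 80 + 80 + 60 + 35 + 35 + 30 + 25 + 20 + 20 + 20 + 20 + 10 = 520 m.
Lower bound: ⌈520/110⌉ = 5 paper rolls.
A packing using 5 paper rolls:
  roll 1: 85 + 25 = 110
  roll 2: 80 + 30 = 110
  roll 3: 80 + 20 + 10 = 110
  roll 4: 60 + 35 = 95
  roll 5: 35 + 20 + 20 + 20 = 95
This matches the lower bound, so 5 is optimal.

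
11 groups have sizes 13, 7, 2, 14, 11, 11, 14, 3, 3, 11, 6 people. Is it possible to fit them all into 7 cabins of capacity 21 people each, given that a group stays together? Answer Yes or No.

Yes

A valid assignment using 6 cabins:
  cabin 1: 14 + 7 = 21
  cabin 2: 14 + 6 = 20
  cabin 3: 13 + 3 + 3 + 2 = 21
  cabin 4: 11 = 11
  cabin 5: 11 = 11
  cabin 6: 11 = 11
That uses only 6 ≤ 7, so 7 cabins are enough.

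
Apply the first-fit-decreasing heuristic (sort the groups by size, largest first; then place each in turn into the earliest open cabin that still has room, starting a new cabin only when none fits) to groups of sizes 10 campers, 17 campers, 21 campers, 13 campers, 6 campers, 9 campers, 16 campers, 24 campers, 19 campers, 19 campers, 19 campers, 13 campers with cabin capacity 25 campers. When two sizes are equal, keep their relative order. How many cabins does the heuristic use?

Sorted descending: 24, 21, 19, 19, 19, 17, 16, 13, 13, 10, 9, 6.
  24 → cabin 1 (new)  [load 24/25]
  21 → cabin 2 (new)  [load 21/25]
  19 → cabin 3 (new)  [load 19/25]
  19 → cabin 4 (new)  [load 19/25]
  19 → cabin 5 (new)  [load 19/25]
  17 → cabin 6 (new)  [load 17/25]
  16 → cabin 7 (new)  [load 16/25]
  13 → cabin 8 (new)  [load 13/25]
  13 → cabin 9 (new)  [load 13/25]
  10 → cabin 8  [load 23/25]
  9 → cabin 7  [load 25/25]
  6 → cabin 3  [load 25/25]
9 cabins opened.

9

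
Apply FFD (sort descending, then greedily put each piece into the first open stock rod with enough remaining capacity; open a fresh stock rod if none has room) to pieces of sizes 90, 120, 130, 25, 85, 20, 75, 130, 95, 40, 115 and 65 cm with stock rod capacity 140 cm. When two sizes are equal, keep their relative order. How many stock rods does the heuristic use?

Sorted descending: 130, 130, 120, 115, 95, 90, 85, 75, 65, 40, 25, 20.
  130 → stock rod 1 (new)  [load 130/140]
  130 → stock rod 2 (new)  [load 130/140]
  120 → stock rod 3 (new)  [load 120/140]
  115 → stock rod 4 (new)  [load 115/140]
  95 → stock rod 5 (new)  [load 95/140]
  90 → stock rod 6 (new)  [load 90/140]
  85 → stock rod 7 (new)  [load 85/140]
  75 → stock rod 8 (new)  [load 75/140]
  65 → stock rod 8  [load 140/140]
  40 → stock rod 5  [load 135/140]
  25 → stock rod 4  [load 140/140]
  20 → stock rod 3  [load 140/140]
8 stock rods opened.

8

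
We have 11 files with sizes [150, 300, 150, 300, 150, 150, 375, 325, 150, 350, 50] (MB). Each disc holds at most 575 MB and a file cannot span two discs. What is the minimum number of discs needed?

5

Total = 375 + 350 + 325 + 300 + 300 + 150 + 150 + 150 + 150 + 150 + 50 = 2450 MB.
Lower bound: ⌈2450/575⌉ = 5 discs.
A packing using 5 discs:
  disc 1: 375 + 150 + 50 = 575
  disc 2: 350 + 150 = 500
  disc 3: 325 + 150 = 475
  disc 4: 300 + 150 = 450
  disc 5: 300 + 150 = 450
This matches the lower bound, so 5 is optimal.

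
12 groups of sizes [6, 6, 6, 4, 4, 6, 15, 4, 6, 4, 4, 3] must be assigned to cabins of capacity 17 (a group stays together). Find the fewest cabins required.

Total = 15 + 6 + 6 + 6 + 6 + 6 + 4 + 4 + 4 + 4 + 4 + 3 = 68.
Lower bound: ⌈68/17⌉ = 4 cabins.
A packing using 5 cabins:
  cabin 1: 15 = 15
  cabin 2: 6 + 6 + 4 = 16
  cabin 3: 6 + 6 + 4 = 16
  cabin 4: 6 + 4 + 4 + 3 = 17
  cabin 5: 4 = 4
No arrangement into 4 cabins stays within capacity, so 5 is optimal.

5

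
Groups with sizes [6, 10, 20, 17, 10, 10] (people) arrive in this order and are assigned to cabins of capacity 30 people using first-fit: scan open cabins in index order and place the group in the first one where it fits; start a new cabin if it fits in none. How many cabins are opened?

3

  6 → cabin 1 (new)  [load 6/30]
  10 → cabin 1  [load 16/30]
  20 → cabin 2 (new)  [load 20/30]
  17 → cabin 3 (new)  [load 17/30]
  10 → cabin 1  [load 26/30]
  10 → cabin 2  [load 30/30]
3 cabins opened.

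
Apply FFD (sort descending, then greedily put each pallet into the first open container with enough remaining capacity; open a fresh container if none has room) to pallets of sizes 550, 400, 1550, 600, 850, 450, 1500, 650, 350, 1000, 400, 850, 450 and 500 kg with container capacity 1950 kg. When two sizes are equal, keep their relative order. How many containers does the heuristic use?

6

Sorted descending: 1550, 1500, 1000, 850, 850, 650, 600, 550, 500, 450, 450, 400, 400, 350.
  1550 → container 1 (new)  [load 1550/1950]
  1500 → container 2 (new)  [load 1500/1950]
  1000 → container 3 (new)  [load 1000/1950]
  850 → container 3  [load 1850/1950]
  850 → container 4 (new)  [load 850/1950]
  650 → container 4  [load 1500/1950]
  600 → container 5 (new)  [load 600/1950]
  550 → container 5  [load 1150/1950]
  500 → container 5  [load 1650/1950]
  450 → container 2  [load 1950/1950]
  450 → container 4  [load 1950/1950]
  400 → container 1  [load 1950/1950]
  400 → container 6 (new)  [load 400/1950]
  350 → container 6  [load 750/1950]
6 containers opened.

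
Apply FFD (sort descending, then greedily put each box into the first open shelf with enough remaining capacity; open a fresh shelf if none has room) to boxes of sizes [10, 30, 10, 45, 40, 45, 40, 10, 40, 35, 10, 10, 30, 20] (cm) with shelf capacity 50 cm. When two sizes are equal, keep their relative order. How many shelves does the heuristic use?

8

Sorted descending: 45, 45, 40, 40, 40, 35, 30, 30, 20, 10, 10, 10, 10, 10.
  45 → shelf 1 (new)  [load 45/50]
  45 → shelf 2 (new)  [load 45/50]
  40 → shelf 3 (new)  [load 40/50]
  40 → shelf 4 (new)  [load 40/50]
  40 → shelf 5 (new)  [load 40/50]
  35 → shelf 6 (new)  [load 35/50]
  30 → shelf 7 (new)  [load 30/50]
  30 → shelf 8 (new)  [load 30/50]
  20 → shelf 7  [load 50/50]
  10 → shelf 3  [load 50/50]
  10 → shelf 4  [load 50/50]
  10 → shelf 5  [load 50/50]
  10 → shelf 6  [load 45/50]
  10 → shelf 8  [load 40/50]
8 shelves opened.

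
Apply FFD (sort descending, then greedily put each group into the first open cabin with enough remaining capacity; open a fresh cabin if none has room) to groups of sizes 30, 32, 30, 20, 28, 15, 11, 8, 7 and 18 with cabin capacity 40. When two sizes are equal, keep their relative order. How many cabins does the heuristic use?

Sorted descending: 32, 30, 30, 28, 20, 18, 15, 11, 8, 7.
  32 → cabin 1 (new)  [load 32/40]
  30 → cabin 2 (new)  [load 30/40]
  30 → cabin 3 (new)  [load 30/40]
  28 → cabin 4 (new)  [load 28/40]
  20 → cabin 5 (new)  [load 20/40]
  18 → cabin 5  [load 38/40]
  15 → cabin 6 (new)  [load 15/40]
  11 → cabin 4  [load 39/40]
  8 → cabin 1  [load 40/40]
  7 → cabin 2  [load 37/40]
6 cabins opened.

6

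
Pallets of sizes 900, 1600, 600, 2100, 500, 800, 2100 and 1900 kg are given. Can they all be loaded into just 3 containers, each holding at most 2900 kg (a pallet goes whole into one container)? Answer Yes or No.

No

Total = 10500 kg; ⌈10500/2900⌉ = 4.
At least 4 containers are required, but only 3 are allowed.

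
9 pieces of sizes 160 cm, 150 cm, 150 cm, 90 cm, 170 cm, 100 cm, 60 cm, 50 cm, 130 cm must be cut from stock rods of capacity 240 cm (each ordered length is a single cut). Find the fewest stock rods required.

Total = 170 + 160 + 150 + 150 + 130 + 100 + 90 + 60 + 50 = 1060 cm.
Lower bound: ⌈1060/240⌉ = 5 stock rods.
A packing using 5 stock rods:
  stock rod 1: 170 + 60 = 230
  stock rod 2: 160 + 50 = 210
  stock rod 3: 150 + 90 = 240
  stock rod 4: 150 = 150
  stock rod 5: 130 + 100 = 230
This matches the lower bound, so 5 is optimal.

5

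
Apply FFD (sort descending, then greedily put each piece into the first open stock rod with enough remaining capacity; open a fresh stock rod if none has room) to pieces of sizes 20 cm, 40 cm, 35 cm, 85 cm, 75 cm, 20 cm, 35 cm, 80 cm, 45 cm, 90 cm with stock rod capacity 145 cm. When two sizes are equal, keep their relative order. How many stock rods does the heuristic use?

Sorted descending: 90, 85, 80, 75, 45, 40, 35, 35, 20, 20.
  90 → stock rod 1 (new)  [load 90/145]
  85 → stock rod 2 (new)  [load 85/145]
  80 → stock rod 3 (new)  [load 80/145]
  75 → stock rod 4 (new)  [load 75/145]
  45 → stock rod 1  [load 135/145]
  40 → stock rod 2  [load 125/145]
  35 → stock rod 3  [load 115/145]
  35 → stock rod 4  [load 110/145]
  20 → stock rod 2  [load 145/145]
  20 → stock rod 3  [load 135/145]
4 stock rods opened.

4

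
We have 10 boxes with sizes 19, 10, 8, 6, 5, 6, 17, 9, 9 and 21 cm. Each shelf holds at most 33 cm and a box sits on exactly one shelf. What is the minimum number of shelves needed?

4

Total = 21 + 19 + 17 + 10 + 9 + 9 + 8 + 6 + 6 + 5 = 110 cm.
Lower bound: ⌈110/33⌉ = 4 shelves.
A packing using 4 shelves:
  shelf 1: 21 + 10 = 31
  shelf 2: 19 + 9 + 5 = 33
  shelf 3: 17 + 9 + 6 = 32
  shelf 4: 8 + 6 = 14
This matches the lower bound, so 4 is optimal.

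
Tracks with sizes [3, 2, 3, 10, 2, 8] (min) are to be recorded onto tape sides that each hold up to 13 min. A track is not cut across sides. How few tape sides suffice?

3

Total = 10 + 8 + 3 + 3 + 2 + 2 = 28 min.
Lower bound: ⌈28/13⌉ = 3 tape sides.
A packing using 3 tape sides:
  side 1: 10 + 3 = 13
  side 2: 8 + 3 + 2 = 13
  side 3: 2 = 2
This matches the lower bound, so 3 is optimal.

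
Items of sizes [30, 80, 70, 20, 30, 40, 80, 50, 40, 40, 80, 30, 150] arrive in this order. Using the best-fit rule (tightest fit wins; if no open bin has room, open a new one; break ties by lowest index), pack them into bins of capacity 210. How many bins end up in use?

4

  30 → bin 1 (new)  [load 30/210]
  80 → bin 1  [load 110/210]
  70 → bin 1  [load 180/210]
  20 → bin 1  [load 200/210]
  30 → bin 2 (new)  [load 30/210]
  40 → bin 2  [load 70/210]
  80 → bin 2  [load 150/210]
  50 → bin 2  [load 200/210]
  40 → bin 3 (new)  [load 40/210]
  40 → bin 3  [load 80/210]
  80 → bin 3  [load 160/210]
  30 → bin 3  [load 190/210]
  150 → bin 4 (new)  [load 150/210]
4 bins opened.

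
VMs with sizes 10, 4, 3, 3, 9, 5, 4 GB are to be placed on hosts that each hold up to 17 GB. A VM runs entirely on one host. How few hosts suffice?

3

Total = 10 + 9 + 5 + 4 + 4 + 3 + 3 = 38 GB.
Lower bound: ⌈38/17⌉ = 3 hosts.
A packing using 3 hosts:
  host 1: 10 + 5 = 15
  host 2: 9 + 4 + 4 = 17
  host 3: 3 + 3 = 6
This matches the lower bound, so 3 is optimal.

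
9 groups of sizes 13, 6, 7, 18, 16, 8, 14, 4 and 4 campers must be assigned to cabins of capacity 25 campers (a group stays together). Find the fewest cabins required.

4

Total = 18 + 16 + 14 + 13 + 8 + 7 + 6 + 4 + 4 = 90 campers.
Lower bound: ⌈90/25⌉ = 4 cabins.
A packing using 4 cabins:
  cabin 1: 18 + 7 = 25
  cabin 2: 16 + 8 = 24
  cabin 3: 14 + 6 + 4 = 24
  cabin 4: 13 + 4 = 17
This matches the lower bound, so 4 is optimal.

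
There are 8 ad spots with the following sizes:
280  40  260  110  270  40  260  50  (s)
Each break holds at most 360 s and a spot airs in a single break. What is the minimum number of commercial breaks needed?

5

Total = 280 + 270 + 260 + 260 + 110 + 50 + 40 + 40 = 1310 s.
Lower bound: ⌈1310/360⌉ = 4 commercial breaks.
A packing using 5 commercial breaks:
  break 1: 280 + 50 = 330
  break 2: 270 + 40 + 40 = 350
  break 3: 260 = 260
  break 4: 260 = 260
  break 5: 110 = 110
No arrangement into 4 commercial breaks stays within capacity, so 5 is optimal.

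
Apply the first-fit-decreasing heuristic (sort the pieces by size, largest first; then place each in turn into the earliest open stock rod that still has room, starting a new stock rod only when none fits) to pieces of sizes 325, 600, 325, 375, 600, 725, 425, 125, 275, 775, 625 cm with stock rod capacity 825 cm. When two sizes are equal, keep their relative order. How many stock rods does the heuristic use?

Sorted descending: 775, 725, 625, 600, 600, 425, 375, 325, 325, 275, 125.
  775 → stock rod 1 (new)  [load 775/825]
  725 → stock rod 2 (new)  [load 725/825]
  625 → stock rod 3 (new)  [load 625/825]
  600 → stock rod 4 (new)  [load 600/825]
  600 → stock rod 5 (new)  [load 600/825]
  425 → stock rod 6 (new)  [load 425/825]
  375 → stock rod 6  [load 800/825]
  325 → stock rod 7 (new)  [load 325/825]
  325 → stock rod 7  [load 650/825]
  275 → stock rod 8 (new)  [load 275/825]
  125 → stock rod 3  [load 750/825]
8 stock rods opened.

8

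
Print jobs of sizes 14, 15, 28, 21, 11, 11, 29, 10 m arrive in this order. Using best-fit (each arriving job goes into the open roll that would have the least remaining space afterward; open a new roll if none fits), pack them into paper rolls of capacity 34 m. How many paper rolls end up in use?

  14 → roll 1 (new)  [load 14/34]
  15 → roll 1  [load 29/34]
  28 → roll 2 (new)  [load 28/34]
  21 → roll 3 (new)  [load 21/34]
  11 → roll 3  [load 32/34]
  11 → roll 4 (new)  [load 11/34]
  29 → roll 5 (new)  [load 29/34]
  10 → roll 4  [load 21/34]
5 paper rolls opened.

5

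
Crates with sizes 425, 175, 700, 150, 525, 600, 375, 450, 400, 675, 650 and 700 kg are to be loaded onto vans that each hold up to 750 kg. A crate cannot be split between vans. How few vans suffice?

10

Total = 700 + 700 + 675 + 650 + 600 + 525 + 450 + 425 + 400 + 375 + 175 + 150 = 5825 kg.
Lower bound: ⌈5825/750⌉ = 8 vans.
Also, 9 crates each exceed 375 kg, and no two of those can share a van, so at least 9 vans are needed.
A packing using 10 vans:
  van 1: 700 = 700
  van 2: 700 = 700
  van 3: 675 = 675
  van 4: 650 = 650
  van 5: 600 + 150 = 750
  van 6: 525 + 175 = 700
  van 7: 450 = 450
  van 8: 425 = 425
  van 9: 400 = 400
  van 10: 375 = 375
No arrangement into 9 vans stays within capacity, so 10 is optimal.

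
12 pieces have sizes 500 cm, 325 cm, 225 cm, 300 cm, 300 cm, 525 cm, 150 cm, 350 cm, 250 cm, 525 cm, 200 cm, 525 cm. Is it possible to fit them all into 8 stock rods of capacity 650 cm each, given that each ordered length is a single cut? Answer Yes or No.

A valid assignment using 8 stock rods:
  stock rod 1: 525 = 525
  stock rod 2: 525 = 525
  stock rod 3: 525 = 525
  stock rod 4: 500 + 150 = 650
  stock rod 5: 350 + 300 = 650
  stock rod 6: 325 + 300 = 625
  stock rod 7: 250 + 225 = 475
  stock rod 8: 200 = 200
Every load is within 650 cm, so 8 stock rods suffice.

Yes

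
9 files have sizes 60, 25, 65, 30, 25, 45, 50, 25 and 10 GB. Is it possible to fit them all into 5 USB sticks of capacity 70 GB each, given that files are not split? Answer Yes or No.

No

Total = 335 GB; ⌈335/70⌉ = 5.
The bound of 5 does not rule out 5, but exhaustive search shows no assignment into 5 USB sticks of capacity 70 GB exists — the minimum is 6.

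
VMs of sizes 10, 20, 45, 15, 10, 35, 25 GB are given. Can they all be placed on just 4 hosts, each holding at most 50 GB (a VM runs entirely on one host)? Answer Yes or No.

Yes

A valid assignment using 4 hosts:
  host 1: 45 = 45
  host 2: 35 + 15 = 50
  host 3: 25 + 20 = 45
  host 4: 10 + 10 = 20
Every load is within 50 GB, so 4 hosts suffice.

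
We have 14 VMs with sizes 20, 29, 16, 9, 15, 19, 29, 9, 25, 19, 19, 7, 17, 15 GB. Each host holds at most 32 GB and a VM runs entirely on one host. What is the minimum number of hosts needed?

9

Total = 29 + 29 + 25 + 20 + 19 + 19 + 19 + 17 + 16 + 15 + 15 + 9 + 9 + 7 = 248 GB.
Lower bound: ⌈248/32⌉ = 8 hosts.
A packing using 9 hosts:
  host 1: 29 = 29
  host 2: 29 = 29
  host 3: 25 + 7 = 32
  host 4: 20 + 9 = 29
  host 5: 19 + 9 = 28
  host 6: 19 = 19
  host 7: 19 = 19
  host 8: 17 + 15 = 32
  host 9: 16 + 15 = 31
No arrangement into 8 hosts stays within capacity, so 9 is optimal.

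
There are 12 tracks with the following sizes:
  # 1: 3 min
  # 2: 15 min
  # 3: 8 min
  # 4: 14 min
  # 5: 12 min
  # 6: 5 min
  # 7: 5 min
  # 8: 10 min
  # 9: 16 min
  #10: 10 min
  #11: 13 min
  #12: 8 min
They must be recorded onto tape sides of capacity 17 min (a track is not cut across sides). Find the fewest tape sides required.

8

Total = 16 + 15 + 14 + 13 + 12 + 10 + 10 + 8 + 8 + 5 + 5 + 3 = 119 min.
Lower bound: ⌈119/17⌉ = 7 tape sides.
A packing using 8 tape sides:
  side 1: 16 = 16
  side 2: 15 = 15
  side 3: 14 + 3 = 17
  side 4: 13 = 13
  side 5: 12 + 5 = 17
  side 6: 10 + 5 = 15
  side 7: 10 = 10
  side 8: 8 + 8 = 16
No arrangement into 7 tape sides stays within capacity, so 8 is optimal.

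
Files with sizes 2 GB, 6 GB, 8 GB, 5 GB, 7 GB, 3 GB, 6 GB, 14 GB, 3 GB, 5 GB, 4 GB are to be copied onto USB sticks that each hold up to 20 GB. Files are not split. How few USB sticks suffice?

4

Total = 14 + 8 + 7 + 6 + 6 + 5 + 5 + 4 + 3 + 3 + 2 = 63 GB.
Lower bound: ⌈63/20⌉ = 4 USB sticks.
A packing using 4 USB sticks:
  USB stick 1: 14 + 6 = 20
  USB stick 2: 8 + 7 + 5 = 20
  USB stick 3: 6 + 5 + 4 + 3 + 2 = 20
  USB stick 4: 3 = 3
This matches the lower bound, so 4 is optimal.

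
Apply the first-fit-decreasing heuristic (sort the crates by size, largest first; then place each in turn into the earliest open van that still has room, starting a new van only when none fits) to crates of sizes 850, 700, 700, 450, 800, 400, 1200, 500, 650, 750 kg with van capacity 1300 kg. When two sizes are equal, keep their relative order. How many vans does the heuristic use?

Sorted descending: 1200, 850, 800, 750, 700, 700, 650, 500, 450, 400.
  1200 → van 1 (new)  [load 1200/1300]
  850 → van 2 (new)  [load 850/1300]
  800 → van 3 (new)  [load 800/1300]
  750 → van 4 (new)  [load 750/1300]
  700 → van 5 (new)  [load 700/1300]
  700 → van 6 (new)  [load 700/1300]
  650 → van 7 (new)  [load 650/1300]
  500 → van 3  [load 1300/1300]
  450 → van 2  [load 1300/1300]
  400 → van 4  [load 1150/1300]
7 vans opened.

7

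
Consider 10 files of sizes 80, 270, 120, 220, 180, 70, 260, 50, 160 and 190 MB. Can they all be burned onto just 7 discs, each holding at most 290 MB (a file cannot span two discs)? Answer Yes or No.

A valid assignment using 6 discs:
  disc 1: 270 = 270
  disc 2: 260 = 260
  disc 3: 220 + 70 = 290
  disc 4: 190 + 80 = 270
  disc 5: 180 + 50 = 230
  disc 6: 160 + 120 = 280
That uses only 6 ≤ 7, so 7 discs are enough.

Yes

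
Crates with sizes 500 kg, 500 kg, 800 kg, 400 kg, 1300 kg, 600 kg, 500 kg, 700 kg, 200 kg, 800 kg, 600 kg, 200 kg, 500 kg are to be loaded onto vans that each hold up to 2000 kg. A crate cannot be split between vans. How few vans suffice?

Total = 1300 + 800 + 800 + 700 + 600 + 600 + 500 + 500 + 500 + 500 + 400 + 200 + 200 = 7600 kg.
Lower bound: ⌈7600/2000⌉ = 4 vans.
A packing using 4 vans:
  van 1: 1300 + 700 = 2000
  van 2: 800 + 800 + 400 = 2000
  van 3: 600 + 600 + 500 + 200 = 1900
  van 4: 500 + 500 + 500 + 200 = 1700
This matches the lower bound, so 4 is optimal.

4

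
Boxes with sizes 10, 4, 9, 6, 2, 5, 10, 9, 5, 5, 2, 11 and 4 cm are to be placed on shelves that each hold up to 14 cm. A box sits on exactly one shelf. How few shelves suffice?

Total = 11 + 10 + 10 + 9 + 9 + 6 + 5 + 5 + 5 + 4 + 4 + 2 + 2 = 82 cm.
Lower bound: ⌈82/14⌉ = 6 shelves.
A packing using 6 shelves:
  shelf 1: 11 + 2 = 13
  shelf 2: 10 + 4 = 14
  shelf 3: 10 + 4 = 14
  shelf 4: 9 + 5 = 14
  shelf 5: 9 + 5 = 14
  shelf 6: 6 + 5 + 2 = 13
This matches the lower bound, so 6 is optimal.

6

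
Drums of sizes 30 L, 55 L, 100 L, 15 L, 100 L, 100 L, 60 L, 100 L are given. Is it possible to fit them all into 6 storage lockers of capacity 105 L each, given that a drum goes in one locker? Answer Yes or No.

A valid assignment using 6 storage lockers:
  locker 1: 100 = 100
  locker 2: 100 = 100
  locker 3: 100 = 100
  locker 4: 100 = 100
  locker 5: 60 + 30 + 15 = 105
  locker 6: 55 = 55
Every load is within 105 L, so 6 storage lockers suffice.

Yes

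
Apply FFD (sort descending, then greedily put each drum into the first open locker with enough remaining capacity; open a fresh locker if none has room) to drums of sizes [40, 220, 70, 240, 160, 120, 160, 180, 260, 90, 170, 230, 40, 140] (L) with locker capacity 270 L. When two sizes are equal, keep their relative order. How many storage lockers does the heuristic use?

Sorted descending: 260, 240, 230, 220, 180, 170, 160, 160, 140, 120, 90, 70, 40, 40.
  260 → locker 1 (new)  [load 260/270]
  240 → locker 2 (new)  [load 240/270]
  230 → locker 3 (new)  [load 230/270]
  220 → locker 4 (new)  [load 220/270]
  180 → locker 5 (new)  [load 180/270]
  170 → locker 6 (new)  [load 170/270]
  160 → locker 7 (new)  [load 160/270]
  160 → locker 8 (new)  [load 160/270]
  140 → locker 9 (new)  [load 140/270]
  120 → locker 9  [load 260/270]
  90 → locker 5  [load 270/270]
  70 → locker 6  [load 240/270]
  40 → locker 3  [load 270/270]
  40 → locker 4  [load 260/270]
9 storage lockers opened.

9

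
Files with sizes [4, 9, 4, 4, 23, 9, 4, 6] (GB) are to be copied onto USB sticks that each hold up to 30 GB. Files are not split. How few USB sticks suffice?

Total = 23 + 9 + 9 + 6 + 4 + 4 + 4 + 4 = 63 GB.
Lower bound: ⌈63/30⌉ = 3 USB sticks.
A packing using 3 USB sticks:
  USB stick 1: 23 + 6 = 29
  USB stick 2: 9 + 9 + 4 + 4 + 4 = 30
  USB stick 3: 4 = 4
This matches the lower bound, so 3 is optimal.

3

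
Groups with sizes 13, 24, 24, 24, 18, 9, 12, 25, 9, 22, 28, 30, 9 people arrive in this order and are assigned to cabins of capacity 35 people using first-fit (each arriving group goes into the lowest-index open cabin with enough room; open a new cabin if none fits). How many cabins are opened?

  13 → cabin 1 (new)  [load 13/35]
  24 → cabin 2 (new)  [load 24/35]
  24 → cabin 3 (new)  [load 24/35]
  24 → cabin 4 (new)  [load 24/35]
  18 → cabin 1  [load 31/35]
  9 → cabin 2  [load 33/35]
  12 → cabin 5 (new)  [load 12/35]
  25 → cabin 6 (new)  [load 25/35]
  9 → cabin 3  [load 33/35]
  22 → cabin 5  [load 34/35]
  28 → cabin 7 (new)  [load 28/35]
  30 → cabin 8 (new)  [load 30/35]
  9 → cabin 4  [load 33/35]
8 cabins opened.

8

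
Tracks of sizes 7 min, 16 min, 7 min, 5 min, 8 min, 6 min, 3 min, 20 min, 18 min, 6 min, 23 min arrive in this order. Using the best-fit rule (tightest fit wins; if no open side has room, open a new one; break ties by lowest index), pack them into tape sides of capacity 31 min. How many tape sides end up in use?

5

  7 → side 1 (new)  [load 7/31]
  16 → side 1  [load 23/31]
  7 → side 1  [load 30/31]
  5 → side 2 (new)  [load 5/31]
  8 → side 2  [load 13/31]
  6 → side 2  [load 19/31]
  3 → side 2  [load 22/31]
  20 → side 3 (new)  [load 20/31]
  18 → side 4 (new)  [load 18/31]
  6 → side 2  [load 28/31]
  23 → side 5 (new)  [load 23/31]
5 tape sides opened.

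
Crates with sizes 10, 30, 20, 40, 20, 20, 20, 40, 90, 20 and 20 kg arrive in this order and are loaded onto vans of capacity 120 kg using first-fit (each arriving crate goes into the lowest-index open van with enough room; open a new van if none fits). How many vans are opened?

3

  10 → van 1 (new)  [load 10/120]
  30 → van 1  [load 40/120]
  20 → van 1  [load 60/120]
  40 → van 1  [load 100/120]
  20 → van 1  [load 120/120]
  20 → van 2 (new)  [load 20/120]
  20 → van 2  [load 40/120]
  40 → van 2  [load 80/120]
  90 → van 3 (new)  [load 90/120]
  20 → van 2  [load 100/120]
  20 → van 2  [load 120/120]
3 vans opened.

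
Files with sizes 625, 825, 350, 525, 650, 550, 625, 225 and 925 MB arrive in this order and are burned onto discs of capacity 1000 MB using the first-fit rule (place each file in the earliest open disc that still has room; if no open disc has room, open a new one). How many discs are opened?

7

  625 → disc 1 (new)  [load 625/1000]
  825 → disc 2 (new)  [load 825/1000]
  350 → disc 1  [load 975/1000]
  525 → disc 3 (new)  [load 525/1000]
  650 → disc 4 (new)  [load 650/1000]
  550 → disc 5 (new)  [load 550/1000]
  625 → disc 6 (new)  [load 625/1000]
  225 → disc 3  [load 750/1000]
  925 → disc 7 (new)  [load 925/1000]
7 discs opened.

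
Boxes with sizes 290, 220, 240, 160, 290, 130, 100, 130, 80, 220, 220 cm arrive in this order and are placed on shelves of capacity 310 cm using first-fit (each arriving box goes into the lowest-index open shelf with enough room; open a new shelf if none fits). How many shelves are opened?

  290 → shelf 1 (new)  [load 290/310]
  220 → shelf 2 (new)  [load 220/310]
  240 → shelf 3 (new)  [load 240/310]
  160 → shelf 4 (new)  [load 160/310]
  290 → shelf 5 (new)  [load 290/310]
  130 → shelf 4  [load 290/310]
  100 → shelf 6 (new)  [load 100/310]
  130 → shelf 6  [load 230/310]
  80 → shelf 2  [load 300/310]
  220 → shelf 7 (new)  [load 220/310]
  220 → shelf 8 (new)  [load 220/310]
8 shelves opened.

8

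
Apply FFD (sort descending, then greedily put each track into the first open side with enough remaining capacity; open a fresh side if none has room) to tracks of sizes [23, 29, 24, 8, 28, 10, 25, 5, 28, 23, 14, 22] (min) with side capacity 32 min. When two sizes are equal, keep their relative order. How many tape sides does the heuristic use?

9

Sorted descending: 29, 28, 28, 25, 24, 23, 23, 22, 14, 10, 8, 5.
  29 → side 1 (new)  [load 29/32]
  28 → side 2 (new)  [load 28/32]
  28 → side 3 (new)  [load 28/32]
  25 → side 4 (new)  [load 25/32]
  24 → side 5 (new)  [load 24/32]
  23 → side 6 (new)  [load 23/32]
  23 → side 7 (new)  [load 23/32]
  22 → side 8 (new)  [load 22/32]
  14 → side 9 (new)  [load 14/32]
  10 → side 8  [load 32/32]
  8 → side 5  [load 32/32]
  5 → side 4  [load 30/32]
9 tape sides opened.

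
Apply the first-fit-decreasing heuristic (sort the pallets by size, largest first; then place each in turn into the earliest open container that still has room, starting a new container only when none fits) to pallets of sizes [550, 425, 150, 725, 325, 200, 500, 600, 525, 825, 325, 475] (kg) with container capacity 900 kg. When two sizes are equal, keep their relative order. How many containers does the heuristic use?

7

Sorted descending: 825, 725, 600, 550, 525, 500, 475, 425, 325, 325, 200, 150.
  825 → container 1 (new)  [load 825/900]
  725 → container 2 (new)  [load 725/900]
  600 → container 3 (new)  [load 600/900]
  550 → container 4 (new)  [load 550/900]
  525 → container 5 (new)  [load 525/900]
  500 → container 6 (new)  [load 500/900]
  475 → container 7 (new)  [load 475/900]
  425 → container 7  [load 900/900]
  325 → container 4  [load 875/900]
  325 → container 5  [load 850/900]
  200 → container 3  [load 800/900]
  150 → container 2  [load 875/900]
7 containers opened.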